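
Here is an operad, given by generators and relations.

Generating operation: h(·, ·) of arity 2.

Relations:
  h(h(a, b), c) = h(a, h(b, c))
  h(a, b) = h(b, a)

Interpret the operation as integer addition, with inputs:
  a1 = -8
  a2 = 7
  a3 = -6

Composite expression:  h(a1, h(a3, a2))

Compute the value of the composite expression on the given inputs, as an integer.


-7

h(a3, a2) = 1
h(a1, h(a3, a2)) = -7


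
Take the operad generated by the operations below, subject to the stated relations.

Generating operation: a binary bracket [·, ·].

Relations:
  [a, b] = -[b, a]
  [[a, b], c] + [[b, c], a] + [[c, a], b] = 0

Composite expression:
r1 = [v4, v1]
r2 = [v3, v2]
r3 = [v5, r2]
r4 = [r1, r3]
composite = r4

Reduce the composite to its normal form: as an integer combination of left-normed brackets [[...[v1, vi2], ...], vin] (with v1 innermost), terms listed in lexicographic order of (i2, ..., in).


-[[[[v1, v4], v2], v3], v5] + [[[[v1, v4], v3], v2], v5] + [[[[v1, v4], v5], v2], v3] - [[[[v1, v4], v5], v3], v2]

A multilinear Lie element is pinned by v1-initial words (v1 innermost).
Composite bracket: [[v4, v1], [v5, [v3, v2]]]
Applying ab - ba throughout gives 16 signed words (2^4 = 16).
The v1-initial words carry the normal form:
  v1v4v2v3v5 (sign -1) contributes -[[[[v1, v4], v2], v3], v5]
  v1v4v3v2v5 (sign +1) contributes +[[[[v1, v4], v3], v2], v5]
  v1v4v5v2v3 (sign +1) contributes +[[[[v1, v4], v5], v2], v3]
  v1v4v5v3v2 (sign -1) contributes -[[[[v1, v4], v5], v3], v2]


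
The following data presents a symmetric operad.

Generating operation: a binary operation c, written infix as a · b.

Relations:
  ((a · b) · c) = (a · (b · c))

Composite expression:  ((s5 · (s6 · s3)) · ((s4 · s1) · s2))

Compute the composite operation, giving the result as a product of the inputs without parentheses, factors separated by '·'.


s5 · s6 · s3 · s4 · s1 · s2

All parenthesizations of c agree; list the s-inputs left to right.
(s6 · s3) linearizes to s6 · s3
(s5 · (s6 · s3)) linearizes to s5 · s6 · s3
(s4 · s1) linearizes to s4 · s1
((s4 · s1) · s2) linearizes to s4 · s1 · s2
((s5 · (s6 · s3)) · ((s4 · s1) · s2)) linearizes to s5 · s6 · s3 · s4 · s1 · s2


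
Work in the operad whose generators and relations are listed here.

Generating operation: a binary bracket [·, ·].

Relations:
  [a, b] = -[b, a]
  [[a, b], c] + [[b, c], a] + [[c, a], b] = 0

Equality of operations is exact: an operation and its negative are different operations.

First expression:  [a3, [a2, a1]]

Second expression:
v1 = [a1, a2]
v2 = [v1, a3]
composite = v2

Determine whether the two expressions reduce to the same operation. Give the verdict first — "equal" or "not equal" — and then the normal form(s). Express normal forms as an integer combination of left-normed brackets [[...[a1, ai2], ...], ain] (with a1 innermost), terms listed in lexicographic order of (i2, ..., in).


equal; the common form is [[a1, a2], a3]

Normal form of the first expression: [[a1, a2], a3]
Normal form of the second expression: [[a1, a2], a3]
One common form — equal.


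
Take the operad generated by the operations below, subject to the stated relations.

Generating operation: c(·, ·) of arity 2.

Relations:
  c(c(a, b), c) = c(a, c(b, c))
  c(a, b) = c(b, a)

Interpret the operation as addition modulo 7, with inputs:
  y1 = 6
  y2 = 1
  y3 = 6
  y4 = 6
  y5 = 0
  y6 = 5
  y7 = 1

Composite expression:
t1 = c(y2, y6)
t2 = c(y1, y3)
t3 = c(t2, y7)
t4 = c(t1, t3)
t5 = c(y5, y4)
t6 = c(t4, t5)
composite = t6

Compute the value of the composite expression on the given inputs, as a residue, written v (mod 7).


c(y2, y6) = 6
c(y1, y3) = 5
c(c(y1, y3), y7) = 6
c(c(y2, y6), c(c(y1, y3), y7)) = 5
c(y5, y4) = 6
c(c(c(y2, y6), c(c(y1, y3), y7)), c(y5, y4)) = 4

4 (mod 7)


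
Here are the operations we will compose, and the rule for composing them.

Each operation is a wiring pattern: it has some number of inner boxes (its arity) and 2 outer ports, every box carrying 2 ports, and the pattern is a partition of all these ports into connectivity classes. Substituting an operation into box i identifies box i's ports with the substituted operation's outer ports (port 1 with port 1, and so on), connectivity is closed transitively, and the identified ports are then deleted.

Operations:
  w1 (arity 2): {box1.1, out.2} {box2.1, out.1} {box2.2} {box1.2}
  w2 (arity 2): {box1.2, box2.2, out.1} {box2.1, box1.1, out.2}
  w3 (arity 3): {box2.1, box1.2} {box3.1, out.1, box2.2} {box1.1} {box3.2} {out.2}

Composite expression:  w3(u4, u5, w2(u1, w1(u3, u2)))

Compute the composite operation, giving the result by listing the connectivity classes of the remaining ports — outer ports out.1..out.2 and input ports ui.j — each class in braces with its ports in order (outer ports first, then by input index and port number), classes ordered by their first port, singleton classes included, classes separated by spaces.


{out.1, u1.2, u3.1, u5.2} {out.2} {u1.1, u2.1} {u2.2} {u3.2} {u4.1} {u4.2, u5.1}


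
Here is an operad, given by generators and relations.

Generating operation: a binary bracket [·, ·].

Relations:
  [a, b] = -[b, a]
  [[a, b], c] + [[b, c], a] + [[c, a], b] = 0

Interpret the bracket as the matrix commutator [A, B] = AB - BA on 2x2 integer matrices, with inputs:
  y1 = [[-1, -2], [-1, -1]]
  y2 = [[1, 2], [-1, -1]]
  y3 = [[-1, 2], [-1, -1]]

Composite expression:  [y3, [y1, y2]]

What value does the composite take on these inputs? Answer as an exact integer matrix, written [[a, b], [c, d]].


[[0, -16], [-8, 0]]

[y1, y2] = [[4, 4], [-2, -4]]
[y3, [y1, y2]] = [[0, -16], [-8, 0]]


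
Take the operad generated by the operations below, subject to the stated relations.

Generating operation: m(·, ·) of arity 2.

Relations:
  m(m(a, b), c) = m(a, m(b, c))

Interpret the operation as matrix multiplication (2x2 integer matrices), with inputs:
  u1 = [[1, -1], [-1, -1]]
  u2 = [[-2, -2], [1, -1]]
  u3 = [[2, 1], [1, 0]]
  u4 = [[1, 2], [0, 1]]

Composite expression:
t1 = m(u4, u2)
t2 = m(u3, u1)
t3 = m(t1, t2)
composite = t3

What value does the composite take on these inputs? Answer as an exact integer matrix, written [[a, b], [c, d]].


[[-4, 4], [0, -2]]

m(u4, u2) = [[0, -4], [1, -1]]
m(u3, u1) = [[1, -3], [1, -1]]
m(m(u4, u2), m(u3, u1)) = [[-4, 4], [0, -2]]


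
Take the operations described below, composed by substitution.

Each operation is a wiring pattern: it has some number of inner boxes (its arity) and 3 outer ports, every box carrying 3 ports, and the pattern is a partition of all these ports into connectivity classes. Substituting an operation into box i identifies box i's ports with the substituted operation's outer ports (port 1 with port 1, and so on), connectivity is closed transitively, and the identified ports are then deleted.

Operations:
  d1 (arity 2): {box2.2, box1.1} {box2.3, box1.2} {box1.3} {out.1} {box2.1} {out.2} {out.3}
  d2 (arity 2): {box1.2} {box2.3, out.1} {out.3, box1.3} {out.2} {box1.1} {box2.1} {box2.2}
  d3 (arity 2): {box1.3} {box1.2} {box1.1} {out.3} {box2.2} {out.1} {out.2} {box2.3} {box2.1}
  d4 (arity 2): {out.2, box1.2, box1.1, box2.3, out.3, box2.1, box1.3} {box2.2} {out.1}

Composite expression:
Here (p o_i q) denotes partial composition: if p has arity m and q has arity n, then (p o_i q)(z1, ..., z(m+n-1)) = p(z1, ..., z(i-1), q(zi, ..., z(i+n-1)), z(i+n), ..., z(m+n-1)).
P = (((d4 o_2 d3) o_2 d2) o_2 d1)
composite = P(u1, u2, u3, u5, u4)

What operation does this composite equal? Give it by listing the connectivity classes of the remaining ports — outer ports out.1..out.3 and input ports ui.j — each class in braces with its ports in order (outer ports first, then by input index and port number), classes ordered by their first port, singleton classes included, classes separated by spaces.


{out.1} {out.2, out.3, u1.1, u1.2, u1.3} {u2.1, u3.2} {u2.2, u3.3} {u2.3} {u3.1} {u4.1} {u4.2} {u4.3} {u5.1} {u5.2} {u5.3}

After gluing at d4, chains via deleted ports link the u-ports.
composing d1 on (u2, u3), with out.j its own outer ports: {out.1} {out.2} {out.3} {u2.1, u3.2} {u2.2, u3.3} {u2.3} {u3.1}
composing d2 on (u2, u3, u5), with out.j its own outer ports: {out.1, u5.3} {out.2} {out.3} {u2.1, u3.2} {u2.2, u3.3} {u2.3} {u3.1} {u5.1} {u5.2}
composing d3 on (u2, u3, u5, u4), with out.j its own outer ports: {out.1} {out.2} {out.3} {u2.1, u3.2} {u2.2, u3.3} {u2.3} {u3.1} {u4.1} {u4.2} {u4.3} {u5.1} {u5.2} {u5.3}
composing d4 on (u1, u2, u3, u5, u4), with out.j its own outer ports: {out.1} {out.2, out.3, u1.1, u1.2, u1.3} {u2.1, u3.2} {u2.2, u3.3} {u2.3} {u3.1} {u4.1} {u4.2} {u4.3} {u5.1} {u5.2} {u5.3}


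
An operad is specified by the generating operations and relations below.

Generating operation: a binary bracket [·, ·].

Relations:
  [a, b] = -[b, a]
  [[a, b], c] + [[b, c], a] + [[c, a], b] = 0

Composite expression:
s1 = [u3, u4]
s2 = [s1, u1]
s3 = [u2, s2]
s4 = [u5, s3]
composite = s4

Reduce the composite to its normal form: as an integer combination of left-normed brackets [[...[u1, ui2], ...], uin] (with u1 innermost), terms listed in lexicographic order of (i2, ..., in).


-[[[[u1, u3], u4], u2], u5] + [[[[u1, u4], u3], u2], u5]


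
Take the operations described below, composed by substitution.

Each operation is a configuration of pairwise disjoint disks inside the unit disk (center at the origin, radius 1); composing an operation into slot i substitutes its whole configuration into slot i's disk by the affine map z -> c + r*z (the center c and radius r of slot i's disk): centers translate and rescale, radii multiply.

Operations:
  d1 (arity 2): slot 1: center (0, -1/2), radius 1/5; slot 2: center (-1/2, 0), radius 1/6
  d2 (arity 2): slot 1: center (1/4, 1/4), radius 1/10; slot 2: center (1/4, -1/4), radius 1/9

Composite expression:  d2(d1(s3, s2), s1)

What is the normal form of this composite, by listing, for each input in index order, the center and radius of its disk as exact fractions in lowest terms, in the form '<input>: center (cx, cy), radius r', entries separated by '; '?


Each s-disk chains the slot maps above it in d2; radii multiply.
for s3, the 2-step affine chain lands on center (1/4, 1/5), radius 1/50
for s2, the 2-step affine chain lands on center (1/5, 1/4), radius 1/60
for s1, the 1-step affine chain lands on center (1/4, -1/4), radius 1/9

s1: center (1/4, -1/4), radius 1/9; s2: center (1/5, 1/4), radius 1/60; s3: center (1/4, 1/5), radius 1/50


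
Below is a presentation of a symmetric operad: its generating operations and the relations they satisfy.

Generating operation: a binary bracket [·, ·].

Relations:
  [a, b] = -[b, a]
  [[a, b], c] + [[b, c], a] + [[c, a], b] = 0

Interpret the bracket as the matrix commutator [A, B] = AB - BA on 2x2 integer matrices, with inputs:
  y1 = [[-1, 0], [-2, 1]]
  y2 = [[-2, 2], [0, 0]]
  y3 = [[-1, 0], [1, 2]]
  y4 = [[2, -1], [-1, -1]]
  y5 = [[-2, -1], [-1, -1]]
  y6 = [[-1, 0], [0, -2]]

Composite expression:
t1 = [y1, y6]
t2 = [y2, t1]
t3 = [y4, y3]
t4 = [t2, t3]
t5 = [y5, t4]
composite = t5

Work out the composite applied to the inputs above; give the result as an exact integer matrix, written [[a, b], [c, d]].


[y1, y6] = [[0, 0], [-2, 0]]
[y2, [y1, y6]] = [[-4, 0], [-4, 4]]
[y4, y3] = [[-1, -3], [0, 1]]
[[y2, [y1, y6]], [y4, y3]] = [[-12, 24], [8, 12]]
[y5, [[y2, [y1, y6]], [y4, y3]]] = [[16, -48], [32, -16]]

[[16, -48], [32, -16]]


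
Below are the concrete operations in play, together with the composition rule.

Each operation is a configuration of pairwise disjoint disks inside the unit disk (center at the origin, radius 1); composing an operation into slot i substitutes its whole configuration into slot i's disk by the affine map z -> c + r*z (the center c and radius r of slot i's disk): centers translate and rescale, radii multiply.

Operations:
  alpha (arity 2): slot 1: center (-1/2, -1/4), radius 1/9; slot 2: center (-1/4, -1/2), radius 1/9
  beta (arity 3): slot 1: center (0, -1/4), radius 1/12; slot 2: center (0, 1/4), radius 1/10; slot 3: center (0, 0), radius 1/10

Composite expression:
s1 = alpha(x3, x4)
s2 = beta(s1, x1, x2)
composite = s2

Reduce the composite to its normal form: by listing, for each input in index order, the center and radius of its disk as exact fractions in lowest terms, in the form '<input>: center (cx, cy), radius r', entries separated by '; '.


x1: center (0, 1/4), radius 1/10; x2: center (0, 0), radius 1/10; x3: center (-1/24, -13/48), radius 1/108; x4: center (-1/48, -7/24), radius 1/108


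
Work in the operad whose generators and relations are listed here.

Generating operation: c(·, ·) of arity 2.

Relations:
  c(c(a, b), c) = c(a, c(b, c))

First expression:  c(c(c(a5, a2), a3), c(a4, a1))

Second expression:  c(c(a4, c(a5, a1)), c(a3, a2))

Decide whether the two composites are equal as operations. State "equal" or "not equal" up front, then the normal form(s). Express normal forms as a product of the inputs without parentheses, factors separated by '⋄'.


Reducing the first expression gives a5 ⋄ a2 ⋄ a3 ⋄ a4 ⋄ a1
Reducing the second expression gives a4 ⋄ a5 ⋄ a1 ⋄ a3 ⋄ a2
The forms do not match — not equal.

not equal; the first gives a5 ⋄ a2 ⋄ a3 ⋄ a4 ⋄ a1 and the second a4 ⋄ a5 ⋄ a1 ⋄ a3 ⋄ a2


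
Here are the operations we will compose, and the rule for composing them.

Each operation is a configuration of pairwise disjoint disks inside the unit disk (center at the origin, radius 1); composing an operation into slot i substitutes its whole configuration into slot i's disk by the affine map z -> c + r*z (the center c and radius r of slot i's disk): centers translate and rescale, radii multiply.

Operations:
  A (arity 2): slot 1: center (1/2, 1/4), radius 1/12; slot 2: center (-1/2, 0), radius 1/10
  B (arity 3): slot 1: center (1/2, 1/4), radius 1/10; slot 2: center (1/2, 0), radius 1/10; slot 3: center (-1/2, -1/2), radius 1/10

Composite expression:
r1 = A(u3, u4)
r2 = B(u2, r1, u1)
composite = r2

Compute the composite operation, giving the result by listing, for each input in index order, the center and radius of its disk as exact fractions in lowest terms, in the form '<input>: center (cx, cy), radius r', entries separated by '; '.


u1: center (-1/2, -1/2), radius 1/10; u2: center (1/2, 1/4), radius 1/10; u3: center (11/20, 1/40), radius 1/120; u4: center (9/20, 0), radius 1/100

Below B, radii multiply path by path; the u-disk centers shift.
for u2, the 1-step affine chain lands on center (1/2, 1/4), radius 1/10
for u3, the 2-step affine chain lands on center (11/20, 1/40), radius 1/120
for u4, the 2-step affine chain lands on center (9/20, 0), radius 1/100
for u1, the 1-step affine chain lands on center (-1/2, -1/2), radius 1/10


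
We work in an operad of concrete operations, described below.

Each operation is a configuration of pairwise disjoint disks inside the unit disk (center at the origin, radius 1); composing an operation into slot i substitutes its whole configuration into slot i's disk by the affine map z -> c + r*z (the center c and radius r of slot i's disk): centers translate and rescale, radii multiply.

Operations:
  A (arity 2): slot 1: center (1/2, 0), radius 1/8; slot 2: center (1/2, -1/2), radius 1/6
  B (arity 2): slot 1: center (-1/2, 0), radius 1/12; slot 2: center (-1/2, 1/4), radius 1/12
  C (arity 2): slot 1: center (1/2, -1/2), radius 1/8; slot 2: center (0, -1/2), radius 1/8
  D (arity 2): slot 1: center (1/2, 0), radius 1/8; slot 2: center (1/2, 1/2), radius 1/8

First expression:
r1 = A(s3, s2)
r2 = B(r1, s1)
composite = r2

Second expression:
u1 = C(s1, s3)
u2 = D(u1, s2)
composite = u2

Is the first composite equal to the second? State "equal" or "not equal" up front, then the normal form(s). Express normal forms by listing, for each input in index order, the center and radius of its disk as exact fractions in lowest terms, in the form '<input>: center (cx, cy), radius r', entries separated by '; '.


not equal: they reduce to s1: center (-1/2, 1/4), radius 1/12; s2: center (-11/24, -1/24), radius 1/72; s3: center (-11/24, 0), radius 1/96 and s1: center (9/16, -1/16), radius 1/64; s2: center (1/2, 1/2), radius 1/8; s3: center (1/2, -1/16), radius 1/64


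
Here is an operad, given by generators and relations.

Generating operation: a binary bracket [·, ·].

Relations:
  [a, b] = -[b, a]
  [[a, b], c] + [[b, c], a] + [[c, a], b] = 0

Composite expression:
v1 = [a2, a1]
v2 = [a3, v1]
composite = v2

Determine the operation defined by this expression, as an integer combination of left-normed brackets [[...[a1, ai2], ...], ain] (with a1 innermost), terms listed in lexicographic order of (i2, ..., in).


[[a1, a2], a3]

Antisymmetry and Jacobi reduce to a1-anchored left-normed brackets.
Composite bracket: [a3, [a2, a1]]
Applying ab - ba throughout gives 4 signed words (2^2 = 4).
Coefficients come from the a1-initial words:
  word a1a2a3 has sign +1, contributing +[[a1, a2], a3]


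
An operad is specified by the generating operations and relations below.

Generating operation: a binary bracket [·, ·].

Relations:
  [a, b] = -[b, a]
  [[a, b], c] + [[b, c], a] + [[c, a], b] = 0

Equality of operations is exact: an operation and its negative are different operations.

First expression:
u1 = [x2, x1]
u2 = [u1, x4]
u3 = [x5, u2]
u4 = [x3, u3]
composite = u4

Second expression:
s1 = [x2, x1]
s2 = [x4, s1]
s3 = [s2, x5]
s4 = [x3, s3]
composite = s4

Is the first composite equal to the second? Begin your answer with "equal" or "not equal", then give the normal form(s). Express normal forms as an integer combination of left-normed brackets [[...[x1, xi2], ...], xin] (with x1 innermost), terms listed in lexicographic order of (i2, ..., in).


equal — both sides give -[[[[x1, x2], x4], x5], x3]

In normal form, the first expression is -[[[[x1, x2], x4], x5], x3]
In normal form, the second expression is -[[[[x1, x2], x4], x5], x3]
The forms coincide; equal.


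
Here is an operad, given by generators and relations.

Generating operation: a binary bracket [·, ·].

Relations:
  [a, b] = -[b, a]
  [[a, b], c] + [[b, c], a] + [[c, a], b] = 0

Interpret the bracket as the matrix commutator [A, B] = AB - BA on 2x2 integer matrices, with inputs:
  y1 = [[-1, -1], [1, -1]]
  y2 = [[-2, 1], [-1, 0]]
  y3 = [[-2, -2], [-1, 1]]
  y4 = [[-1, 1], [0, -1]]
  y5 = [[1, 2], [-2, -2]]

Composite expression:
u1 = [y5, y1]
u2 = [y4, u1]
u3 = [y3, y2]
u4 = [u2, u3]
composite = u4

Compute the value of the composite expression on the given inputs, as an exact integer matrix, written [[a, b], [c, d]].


[[0, 42], [-6, 0]]

[y5, y1] = [[0, -3], [-3, 0]]
[y4, [y5, y1]] = [[-3, 0], [0, 3]]
[y3, y2] = [[3, -7], [-1, -3]]
[[y4, [y5, y1]], [y3, y2]] = [[0, 42], [-6, 0]]


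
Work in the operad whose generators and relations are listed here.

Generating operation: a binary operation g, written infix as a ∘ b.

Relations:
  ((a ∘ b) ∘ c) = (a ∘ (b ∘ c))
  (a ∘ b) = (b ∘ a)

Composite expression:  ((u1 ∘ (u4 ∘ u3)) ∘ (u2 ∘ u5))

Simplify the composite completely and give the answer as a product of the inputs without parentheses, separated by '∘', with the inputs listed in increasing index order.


u1 ∘ u2 ∘ u3 ∘ u4 ∘ u5


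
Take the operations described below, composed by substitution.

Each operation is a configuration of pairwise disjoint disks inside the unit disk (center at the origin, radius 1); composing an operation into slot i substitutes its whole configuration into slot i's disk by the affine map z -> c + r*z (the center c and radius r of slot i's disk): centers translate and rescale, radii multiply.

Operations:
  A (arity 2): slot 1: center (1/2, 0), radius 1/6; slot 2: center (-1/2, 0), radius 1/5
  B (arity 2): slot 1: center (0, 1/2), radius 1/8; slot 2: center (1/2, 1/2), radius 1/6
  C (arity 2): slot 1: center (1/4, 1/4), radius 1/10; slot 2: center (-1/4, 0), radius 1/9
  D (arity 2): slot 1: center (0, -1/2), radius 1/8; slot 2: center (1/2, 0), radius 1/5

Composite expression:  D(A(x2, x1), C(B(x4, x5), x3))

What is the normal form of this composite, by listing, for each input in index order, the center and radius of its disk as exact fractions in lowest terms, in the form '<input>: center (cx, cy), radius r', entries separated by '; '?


x1: center (-1/16, -1/2), radius 1/40; x2: center (1/16, -1/2), radius 1/48; x3: center (9/20, 0), radius 1/45; x4: center (11/20, 3/50), radius 1/400; x5: center (14/25, 3/50), radius 1/300

Below D, radii multiply path by path; the x-disk centers shift.
x2 passes through 2 substitutions, ending at center (1/16, -1/2), radius 1/48
x1 passes through 2 substitutions, ending at center (-1/16, -1/2), radius 1/40
x4 passes through 3 substitutions, ending at center (11/20, 3/50), radius 1/400
x5 passes through 3 substitutions, ending at center (14/25, 3/50), radius 1/300
x3 passes through 2 substitutions, ending at center (9/20, 0), radius 1/45


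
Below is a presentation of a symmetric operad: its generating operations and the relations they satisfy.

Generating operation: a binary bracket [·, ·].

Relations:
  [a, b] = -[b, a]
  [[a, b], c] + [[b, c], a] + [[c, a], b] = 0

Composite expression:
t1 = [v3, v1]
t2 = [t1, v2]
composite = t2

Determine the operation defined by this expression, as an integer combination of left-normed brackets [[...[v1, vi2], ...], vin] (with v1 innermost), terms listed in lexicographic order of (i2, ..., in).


In the tensor algebra, words opening v1 carry the v1-anchored form.
Composite bracket: [[v3, v1], v2]
Each bracket splits as ab - ba, giving 4 signed words (2^2 = 4).
Only words starting with v1 matter:
  v1v3v2 appears with sign -1, giving the term -[[v1, v3], v2]

-[[v1, v3], v2]


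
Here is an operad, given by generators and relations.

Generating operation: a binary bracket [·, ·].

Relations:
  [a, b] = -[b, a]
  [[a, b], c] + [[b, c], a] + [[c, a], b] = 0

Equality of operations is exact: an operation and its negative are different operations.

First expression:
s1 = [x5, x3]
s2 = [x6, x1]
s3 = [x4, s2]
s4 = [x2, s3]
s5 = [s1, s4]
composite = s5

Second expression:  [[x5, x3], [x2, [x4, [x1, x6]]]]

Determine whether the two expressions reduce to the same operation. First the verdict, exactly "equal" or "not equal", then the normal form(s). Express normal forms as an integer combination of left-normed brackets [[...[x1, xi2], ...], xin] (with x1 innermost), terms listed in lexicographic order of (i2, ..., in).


Reducing the first expression gives -[[[[[x1, x6], x4], x2], x3], x5] + [[[[[x1, x6], x4], x2], x5], x3]
Reducing the second expression gives [[[[[x1, x6], x4], x2], x3], x5] - [[[[[x1, x6], x4], x2], x5], x3]
They disagree, so not equal.

not equal: they reduce to -[[[[[x1, x6], x4], x2], x3], x5] + [[[[[x1, x6], x4], x2], x5], x3] and [[[[[x1, x6], x4], x2], x3], x5] - [[[[[x1, x6], x4], x2], x5], x3]


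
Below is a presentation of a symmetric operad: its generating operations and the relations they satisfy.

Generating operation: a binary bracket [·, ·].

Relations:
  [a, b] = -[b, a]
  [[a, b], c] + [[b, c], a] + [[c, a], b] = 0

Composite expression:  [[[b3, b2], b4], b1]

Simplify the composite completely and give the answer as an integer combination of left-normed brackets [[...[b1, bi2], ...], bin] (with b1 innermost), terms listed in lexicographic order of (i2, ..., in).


Skip Jacobi rewriting: expand, keep b1-initial words, read off terms.
Composite bracket: [[[b3, b2], b4], b1]
Each bracket splits as ab - ba, giving 8 signed words (2^3 = 8).
Collect the words opening with b1:
  from b1b2b3b4, sign +1: term +[[[b1, b2], b3], b4]
  from b1b3b2b4, sign -1: term -[[[b1, b3], b2], b4]
  from b1b4b2b3, sign -1: term -[[[b1, b4], b2], b3]
  from b1b4b3b2, sign +1: term +[[[b1, b4], b3], b2]

[[[b1, b2], b3], b4] - [[[b1, b3], b2], b4] - [[[b1, b4], b2], b3] + [[[b1, b4], b3], b2]


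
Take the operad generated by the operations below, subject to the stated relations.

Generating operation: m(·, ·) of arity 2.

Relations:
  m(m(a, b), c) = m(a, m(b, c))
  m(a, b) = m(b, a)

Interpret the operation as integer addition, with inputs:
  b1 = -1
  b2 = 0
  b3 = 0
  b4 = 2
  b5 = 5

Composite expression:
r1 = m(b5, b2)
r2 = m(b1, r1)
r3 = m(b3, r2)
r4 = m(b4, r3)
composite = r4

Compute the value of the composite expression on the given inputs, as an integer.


m(b5, b2) = 5
m(b1, m(b5, b2)) = 4
m(b3, m(b1, m(b5, b2))) = 4
m(b4, m(b3, m(b1, m(b5, b2)))) = 6

6


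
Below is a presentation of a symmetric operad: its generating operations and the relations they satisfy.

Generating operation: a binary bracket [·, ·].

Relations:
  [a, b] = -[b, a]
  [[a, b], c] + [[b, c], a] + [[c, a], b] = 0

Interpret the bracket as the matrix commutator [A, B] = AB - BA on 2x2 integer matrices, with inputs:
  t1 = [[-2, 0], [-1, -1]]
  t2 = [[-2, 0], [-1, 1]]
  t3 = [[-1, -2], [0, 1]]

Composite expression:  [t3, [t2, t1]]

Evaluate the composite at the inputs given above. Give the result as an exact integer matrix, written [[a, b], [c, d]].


[[4, 0], [-4, -4]]

[t2, t1] = [[0, 0], [-2, 0]]
[t3, [t2, t1]] = [[4, 0], [-4, -4]]


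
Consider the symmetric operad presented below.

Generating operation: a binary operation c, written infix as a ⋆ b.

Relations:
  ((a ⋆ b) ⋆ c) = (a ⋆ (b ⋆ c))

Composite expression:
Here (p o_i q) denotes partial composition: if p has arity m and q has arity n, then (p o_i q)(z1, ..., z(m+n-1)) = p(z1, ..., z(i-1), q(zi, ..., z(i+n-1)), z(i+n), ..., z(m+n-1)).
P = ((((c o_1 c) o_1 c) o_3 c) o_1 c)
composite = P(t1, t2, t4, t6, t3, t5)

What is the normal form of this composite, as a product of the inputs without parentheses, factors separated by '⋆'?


t1 ⋆ t2 ⋆ t4 ⋆ t6 ⋆ t3 ⋆ t5

Associativity of c dissolves the nesting; only the t-input order survives.
(t1 ⋆ t2) unparenthesizes to t1 ⋆ t2
((t1 ⋆ t2) ⋆ t4) unparenthesizes to t1 ⋆ t2 ⋆ t4
(t6 ⋆ t3) unparenthesizes to t6 ⋆ t3
(((t1 ⋆ t2) ⋆ t4) ⋆ (t6 ⋆ t3)) unparenthesizes to t1 ⋆ t2 ⋆ t4 ⋆ t6 ⋆ t3
((((t1 ⋆ t2) ⋆ t4) ⋆ (t6 ⋆ t3)) ⋆ t5) unparenthesizes to t1 ⋆ t2 ⋆ t4 ⋆ t6 ⋆ t3 ⋆ t5


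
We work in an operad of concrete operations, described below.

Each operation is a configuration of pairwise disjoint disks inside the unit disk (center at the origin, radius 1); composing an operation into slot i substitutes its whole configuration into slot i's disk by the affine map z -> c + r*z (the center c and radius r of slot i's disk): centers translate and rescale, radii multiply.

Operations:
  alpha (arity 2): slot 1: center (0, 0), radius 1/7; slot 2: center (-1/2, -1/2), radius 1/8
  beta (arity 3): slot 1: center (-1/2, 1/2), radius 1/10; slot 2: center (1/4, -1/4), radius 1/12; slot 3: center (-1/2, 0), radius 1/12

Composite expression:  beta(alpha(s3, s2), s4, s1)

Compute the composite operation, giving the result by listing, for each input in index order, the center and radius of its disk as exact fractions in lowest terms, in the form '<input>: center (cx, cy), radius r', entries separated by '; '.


s1: center (-1/2, 0), radius 1/12; s2: center (-11/20, 9/20), radius 1/80; s3: center (-1/2, 1/2), radius 1/70; s4: center (1/4, -1/4), radius 1/12

Only the slot chain above each s matters under beta; compose those maps.
tracing s3 down its 2-map path: center (-1/2, 1/2), radius 1/70
tracing s2 down its 2-map path: center (-11/20, 9/20), radius 1/80
tracing s4 down its 1-map path: center (1/4, -1/4), radius 1/12
tracing s1 down its 1-map path: center (-1/2, 0), radius 1/12


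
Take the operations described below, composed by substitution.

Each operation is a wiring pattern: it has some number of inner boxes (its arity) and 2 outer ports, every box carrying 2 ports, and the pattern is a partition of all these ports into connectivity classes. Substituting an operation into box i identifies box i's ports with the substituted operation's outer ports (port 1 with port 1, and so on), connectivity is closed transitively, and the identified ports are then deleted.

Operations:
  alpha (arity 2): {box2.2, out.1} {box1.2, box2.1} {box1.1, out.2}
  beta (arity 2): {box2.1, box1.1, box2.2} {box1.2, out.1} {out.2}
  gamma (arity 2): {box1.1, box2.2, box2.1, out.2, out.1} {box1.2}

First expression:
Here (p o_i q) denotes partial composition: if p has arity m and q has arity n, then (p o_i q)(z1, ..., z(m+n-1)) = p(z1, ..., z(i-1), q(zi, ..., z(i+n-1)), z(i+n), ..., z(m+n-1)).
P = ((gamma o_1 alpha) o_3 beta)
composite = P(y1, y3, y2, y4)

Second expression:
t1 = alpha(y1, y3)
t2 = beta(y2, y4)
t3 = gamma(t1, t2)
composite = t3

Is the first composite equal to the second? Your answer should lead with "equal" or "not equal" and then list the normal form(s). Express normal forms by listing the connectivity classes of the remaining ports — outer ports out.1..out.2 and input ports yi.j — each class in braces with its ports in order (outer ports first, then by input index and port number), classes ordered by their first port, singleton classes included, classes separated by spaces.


The first expression reduces to {out.1, out.2, y2.2, y3.2} {y1.1} {y1.2, y3.1} {y2.1, y4.1, y4.2}
The second expression reduces to {out.1, out.2, y2.2, y3.2} {y1.1} {y1.2, y3.1} {y2.1, y4.1, y4.2}
The normal forms match — equal.

equal: each reduces to {out.1, out.2, y2.2, y3.2} {y1.1} {y1.2, y3.1} {y2.1, y4.1, y4.2}


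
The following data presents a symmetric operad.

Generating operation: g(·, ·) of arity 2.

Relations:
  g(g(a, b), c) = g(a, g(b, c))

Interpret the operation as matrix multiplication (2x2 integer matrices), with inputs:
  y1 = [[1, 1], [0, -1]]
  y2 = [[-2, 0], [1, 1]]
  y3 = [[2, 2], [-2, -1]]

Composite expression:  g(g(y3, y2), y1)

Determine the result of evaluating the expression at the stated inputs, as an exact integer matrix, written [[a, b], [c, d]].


[[-2, -4], [3, 4]]


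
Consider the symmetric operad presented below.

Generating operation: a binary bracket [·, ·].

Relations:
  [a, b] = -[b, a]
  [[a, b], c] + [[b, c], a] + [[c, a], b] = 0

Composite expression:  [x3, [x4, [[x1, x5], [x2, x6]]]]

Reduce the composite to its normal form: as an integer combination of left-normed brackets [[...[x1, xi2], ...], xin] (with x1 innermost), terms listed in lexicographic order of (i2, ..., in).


[[[[[x1, x5], x2], x6], x4], x3] - [[[[[x1, x5], x6], x2], x4], x3]

Expand each bracket as ab - ba; the x1-initial words give the coefficients.
Composite bracket: [x3, [x4, [[x1, x5], [x2, x6]]]]
Expanding via [a, b] = ab - ba: 32 signed words (2^5 = 32).
Words beginning with x1 determine it all:
  from x1x5x2x6x4x3, sign +1: term +[[[[[x1, x5], x2], x6], x4], x3]
  from x1x5x6x2x4x3, sign -1: term -[[[[[x1, x5], x6], x2], x4], x3]


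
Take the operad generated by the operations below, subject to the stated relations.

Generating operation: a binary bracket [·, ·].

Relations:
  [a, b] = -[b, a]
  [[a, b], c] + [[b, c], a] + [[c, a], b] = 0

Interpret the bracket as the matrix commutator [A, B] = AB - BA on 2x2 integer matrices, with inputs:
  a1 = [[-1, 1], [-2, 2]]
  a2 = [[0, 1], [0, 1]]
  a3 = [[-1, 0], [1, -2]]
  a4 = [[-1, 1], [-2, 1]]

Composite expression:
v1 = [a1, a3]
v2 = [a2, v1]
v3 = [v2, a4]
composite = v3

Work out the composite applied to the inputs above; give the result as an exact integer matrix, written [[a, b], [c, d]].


[a1, a3] = [[1, -1], [1, -1]]
[a2, [a1, a3]] = [[1, -1], [1, -1]]
[[a2, [a1, a3]], a4] = [[1, 0], [2, -1]]

[[1, 0], [2, -1]]


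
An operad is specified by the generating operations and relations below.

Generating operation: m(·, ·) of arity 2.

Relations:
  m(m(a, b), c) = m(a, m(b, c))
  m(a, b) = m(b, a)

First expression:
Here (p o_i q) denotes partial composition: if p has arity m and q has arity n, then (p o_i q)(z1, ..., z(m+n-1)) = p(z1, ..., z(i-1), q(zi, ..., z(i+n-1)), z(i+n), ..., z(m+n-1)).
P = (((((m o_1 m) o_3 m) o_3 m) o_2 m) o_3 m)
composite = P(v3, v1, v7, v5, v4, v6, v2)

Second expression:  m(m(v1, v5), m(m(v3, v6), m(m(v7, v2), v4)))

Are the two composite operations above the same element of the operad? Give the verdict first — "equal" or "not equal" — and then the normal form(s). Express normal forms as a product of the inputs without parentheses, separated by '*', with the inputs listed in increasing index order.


equal; the common form is v1 * v2 * v3 * v4 * v5 * v6 * v7

Reducing the first expression gives v1 * v2 * v3 * v4 * v5 * v6 * v7
Reducing the second expression gives v1 * v2 * v3 * v4 * v5 * v6 * v7
Identical normal forms: equal.


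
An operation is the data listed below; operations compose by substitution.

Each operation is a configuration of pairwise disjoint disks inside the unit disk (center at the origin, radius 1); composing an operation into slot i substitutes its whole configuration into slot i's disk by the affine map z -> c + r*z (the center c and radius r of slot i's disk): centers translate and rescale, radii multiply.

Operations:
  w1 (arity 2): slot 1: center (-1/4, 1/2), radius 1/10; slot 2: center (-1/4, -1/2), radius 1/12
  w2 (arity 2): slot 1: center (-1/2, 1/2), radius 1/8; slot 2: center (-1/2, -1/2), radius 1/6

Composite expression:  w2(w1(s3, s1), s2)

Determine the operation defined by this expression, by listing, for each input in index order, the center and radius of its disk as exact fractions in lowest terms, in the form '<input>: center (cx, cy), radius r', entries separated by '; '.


s1: center (-17/32, 7/16), radius 1/96; s2: center (-1/2, -1/2), radius 1/6; s3: center (-17/32, 9/16), radius 1/80


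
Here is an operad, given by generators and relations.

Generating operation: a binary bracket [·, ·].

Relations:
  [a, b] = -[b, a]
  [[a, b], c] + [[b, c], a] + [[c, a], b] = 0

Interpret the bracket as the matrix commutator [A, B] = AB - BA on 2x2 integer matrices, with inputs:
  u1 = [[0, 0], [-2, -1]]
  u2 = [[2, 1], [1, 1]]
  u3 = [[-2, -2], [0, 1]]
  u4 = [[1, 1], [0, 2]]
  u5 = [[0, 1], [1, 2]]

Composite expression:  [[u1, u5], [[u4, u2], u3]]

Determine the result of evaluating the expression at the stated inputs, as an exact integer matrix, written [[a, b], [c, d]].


[[27, -44], [24, -27]]

[u1, u5] = [[2, 1], [3, -2]]
[u4, u2] = [[1, -2], [1, -1]]
[[u4, u2], u3] = [[2, -10], [-3, -2]]
[[u1, u5], [[u4, u2], u3]] = [[27, -44], [24, -27]]


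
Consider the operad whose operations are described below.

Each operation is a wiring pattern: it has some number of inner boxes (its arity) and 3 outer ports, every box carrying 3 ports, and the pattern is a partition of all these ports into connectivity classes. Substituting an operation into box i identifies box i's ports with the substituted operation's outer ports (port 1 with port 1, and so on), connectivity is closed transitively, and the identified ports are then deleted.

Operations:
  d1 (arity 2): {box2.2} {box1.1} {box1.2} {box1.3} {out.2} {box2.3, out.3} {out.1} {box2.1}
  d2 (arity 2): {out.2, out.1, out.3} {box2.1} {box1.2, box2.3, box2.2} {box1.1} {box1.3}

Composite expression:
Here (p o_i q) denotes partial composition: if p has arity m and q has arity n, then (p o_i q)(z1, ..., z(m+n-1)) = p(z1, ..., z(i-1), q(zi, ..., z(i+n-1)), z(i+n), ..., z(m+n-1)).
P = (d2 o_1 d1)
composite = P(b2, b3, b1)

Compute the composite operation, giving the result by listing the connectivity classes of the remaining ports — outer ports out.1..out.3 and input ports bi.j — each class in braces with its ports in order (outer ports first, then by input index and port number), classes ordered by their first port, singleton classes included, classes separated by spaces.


{out.1, out.2, out.3} {b1.1} {b1.2, b1.3} {b2.1} {b2.2} {b2.3} {b3.1} {b3.2} {b3.3}

Substituting into d2 glues patterns; closure does the rest.
through d1, on inputs (b2, b3): {out.1} {out.2} {out.3, b3.3} {b2.1} {b2.2} {b2.3} {b3.1} {b3.2} (out.j = stage outer ports)
through d2, on inputs (b2, b3, b1): {out.1, out.2, out.3} {b1.1} {b1.2, b1.3} {b2.1} {b2.2} {b2.3} {b3.1} {b3.2} {b3.3} (out.j = stage outer ports)


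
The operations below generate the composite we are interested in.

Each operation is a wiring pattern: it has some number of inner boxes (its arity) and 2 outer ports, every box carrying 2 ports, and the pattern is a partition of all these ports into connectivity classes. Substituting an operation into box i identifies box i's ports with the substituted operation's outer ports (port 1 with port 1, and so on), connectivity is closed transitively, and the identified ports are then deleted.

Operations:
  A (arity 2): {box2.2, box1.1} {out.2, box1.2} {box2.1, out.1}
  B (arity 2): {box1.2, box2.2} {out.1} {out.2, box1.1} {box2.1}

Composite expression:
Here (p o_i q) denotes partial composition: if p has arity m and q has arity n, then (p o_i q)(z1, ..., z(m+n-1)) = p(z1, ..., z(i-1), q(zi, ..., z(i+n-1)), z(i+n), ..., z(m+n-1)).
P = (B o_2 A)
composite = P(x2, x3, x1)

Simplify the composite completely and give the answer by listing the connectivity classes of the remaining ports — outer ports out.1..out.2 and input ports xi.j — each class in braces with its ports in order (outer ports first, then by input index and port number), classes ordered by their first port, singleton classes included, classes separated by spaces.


After gluing at B, chains via deleted ports link the x-ports.
after A, the pattern on (x3, x1) reads {out.1, x1.1} {out.2, x3.2} {x1.2, x3.1} (out.j = its outer ports)
after B, the pattern on (x2, x3, x1) reads {out.1} {out.2, x2.1} {x1.1} {x1.2, x3.1} {x2.2, x3.2} (out.j = its outer ports)

{out.1} {out.2, x2.1} {x1.1} {x1.2, x3.1} {x2.2, x3.2}


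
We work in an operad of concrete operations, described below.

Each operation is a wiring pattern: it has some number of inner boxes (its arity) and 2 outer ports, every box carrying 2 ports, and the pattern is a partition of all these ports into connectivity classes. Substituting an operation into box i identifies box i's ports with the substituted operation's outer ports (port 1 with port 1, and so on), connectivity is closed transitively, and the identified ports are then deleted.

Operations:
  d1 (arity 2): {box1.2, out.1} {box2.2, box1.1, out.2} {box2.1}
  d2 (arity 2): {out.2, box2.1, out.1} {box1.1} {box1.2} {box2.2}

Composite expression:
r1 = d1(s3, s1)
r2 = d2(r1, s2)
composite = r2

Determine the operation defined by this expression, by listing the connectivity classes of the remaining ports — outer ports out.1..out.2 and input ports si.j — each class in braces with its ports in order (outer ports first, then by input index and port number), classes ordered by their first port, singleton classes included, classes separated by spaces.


{out.1, out.2, s2.1} {s1.1} {s1.2, s3.1} {s2.2} {s3.2}

Substituting into d2 glues patterns; closure does the rest.
through d1, on inputs (s3, s1): {out.1, s3.2} {out.2, s1.2, s3.1} {s1.1} (out.j = stage outer ports)
through d2, on inputs (s3, s1, s2): {out.1, out.2, s2.1} {s1.1} {s1.2, s3.1} {s2.2} {s3.2} (out.j = stage outer ports)


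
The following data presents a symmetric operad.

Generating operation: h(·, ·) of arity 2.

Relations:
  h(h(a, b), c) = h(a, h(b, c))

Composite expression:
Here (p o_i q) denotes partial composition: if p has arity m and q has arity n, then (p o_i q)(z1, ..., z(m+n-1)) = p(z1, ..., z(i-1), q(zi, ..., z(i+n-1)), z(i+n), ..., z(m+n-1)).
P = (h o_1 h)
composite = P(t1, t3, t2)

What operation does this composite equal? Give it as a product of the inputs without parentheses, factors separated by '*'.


Every regrouping of h is equal, so read the t-inputs in written order.
h(t1, t3) collapses to t1 * t3
h(h(t1, t3), t2) collapses to t1 * t3 * t2

t1 * t3 * t2


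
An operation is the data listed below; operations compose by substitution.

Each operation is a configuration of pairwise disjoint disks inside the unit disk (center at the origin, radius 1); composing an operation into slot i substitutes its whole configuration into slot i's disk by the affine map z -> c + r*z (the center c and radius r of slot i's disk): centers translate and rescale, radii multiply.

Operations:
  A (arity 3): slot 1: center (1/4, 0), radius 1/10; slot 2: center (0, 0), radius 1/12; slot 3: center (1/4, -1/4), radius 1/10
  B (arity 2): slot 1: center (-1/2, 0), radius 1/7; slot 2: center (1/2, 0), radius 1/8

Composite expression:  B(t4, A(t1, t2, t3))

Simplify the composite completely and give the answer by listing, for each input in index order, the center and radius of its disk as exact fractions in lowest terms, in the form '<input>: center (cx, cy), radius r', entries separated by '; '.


Each t-disk chains the slot maps above it in B; radii multiply.
tracing t4 down its 1-map path: center (-1/2, 0), radius 1/7
tracing t1 down its 2-map path: center (17/32, 0), radius 1/80
tracing t2 down its 2-map path: center (1/2, 0), radius 1/96
tracing t3 down its 2-map path: center (17/32, -1/32), radius 1/80

t1: center (17/32, 0), radius 1/80; t2: center (1/2, 0), radius 1/96; t3: center (17/32, -1/32), radius 1/80; t4: center (-1/2, 0), radius 1/7
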